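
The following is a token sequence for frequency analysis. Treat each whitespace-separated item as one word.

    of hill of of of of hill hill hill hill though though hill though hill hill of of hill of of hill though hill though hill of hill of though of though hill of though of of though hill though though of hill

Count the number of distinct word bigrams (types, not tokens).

9

43 tokens → 42 bigram windows in total.
Repeated bigrams (each contributes count−1 duplicates):
  hill of: 6
  of hill: 6
  of of: 6
  though hill: 6
  hill though: 5
  hill hill: 4
  of though: 4
  though of: 3
  … (1 more repeated)
33 duplicate windows → 42 − 33 = 9 distinct.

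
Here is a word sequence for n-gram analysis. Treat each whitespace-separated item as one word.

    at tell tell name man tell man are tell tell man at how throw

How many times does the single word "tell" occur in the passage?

Scanning the 14 tokens for "tell":
  position 2: tell
  position 3: tell
  position 6: tell
  position 9: tell
  position 10: tell

5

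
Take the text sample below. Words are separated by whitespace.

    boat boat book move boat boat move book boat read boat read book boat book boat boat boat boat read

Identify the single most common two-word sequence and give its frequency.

"boat boat", 5 times

Bigram frequencies (highest first):
  boat boat: 5
  book boat: 3
  boat read: 3
  boat book: 2
  book move: 1
  move boat: 1
  … (4 more, each ≤ 1)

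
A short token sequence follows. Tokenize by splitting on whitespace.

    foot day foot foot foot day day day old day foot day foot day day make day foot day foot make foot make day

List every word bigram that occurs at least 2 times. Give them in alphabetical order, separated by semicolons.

day day; day foot; foot day; foot foot; foot make; make day

Bigram counts meeting the condition (at least 2 times):
  day day: 3
  day foot: 5
  foot day: 5
  foot foot: 2
  foot make: 2
  make day: 2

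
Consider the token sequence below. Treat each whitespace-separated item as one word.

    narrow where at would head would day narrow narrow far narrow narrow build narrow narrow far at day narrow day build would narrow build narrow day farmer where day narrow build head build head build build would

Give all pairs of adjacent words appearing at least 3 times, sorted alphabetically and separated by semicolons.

Bigram counts meeting the condition (at least 3 times):
  day narrow: 3
  narrow build: 3
  narrow narrow: 3

day narrow; narrow build; narrow narrow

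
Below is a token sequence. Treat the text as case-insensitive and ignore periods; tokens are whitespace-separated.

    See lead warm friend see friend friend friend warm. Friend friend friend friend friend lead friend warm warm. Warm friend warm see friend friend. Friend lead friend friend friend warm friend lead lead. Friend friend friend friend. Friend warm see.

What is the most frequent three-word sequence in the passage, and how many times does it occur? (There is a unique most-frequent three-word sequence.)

Trigram frequencies (highest first):
  friend friend friend: 9
  friend friend warm: 3
  see friend friend: 2
  friend warm friend: 2
  friend friend lead: 2
  friend lead friend: 2
  … (16 more, each ≤ 2)

"friend friend friend", 9 times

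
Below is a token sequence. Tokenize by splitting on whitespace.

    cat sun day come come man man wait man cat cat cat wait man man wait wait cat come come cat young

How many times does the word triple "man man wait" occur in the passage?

2

Scanning the 20 overlapping trigram windows for "man man wait":
  position 6–8: man man wait
  position 14–16: man man wait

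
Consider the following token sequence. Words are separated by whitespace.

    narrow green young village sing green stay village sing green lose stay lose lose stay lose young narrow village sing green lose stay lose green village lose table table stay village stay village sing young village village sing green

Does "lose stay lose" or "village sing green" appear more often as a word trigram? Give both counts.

"village sing green" (4 vs 3)

"lose stay lose": 3 occurrences
"village sing green": 4 occurrences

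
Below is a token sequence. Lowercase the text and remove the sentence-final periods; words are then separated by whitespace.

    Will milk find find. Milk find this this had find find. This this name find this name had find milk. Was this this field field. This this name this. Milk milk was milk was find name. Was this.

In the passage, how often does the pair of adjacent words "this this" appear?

Scanning the 37 overlapping bigram windows for "this this":
  position 7–8: this this
  position 12–13: this this
  position 22–23: this this
  position 26–27: this this

4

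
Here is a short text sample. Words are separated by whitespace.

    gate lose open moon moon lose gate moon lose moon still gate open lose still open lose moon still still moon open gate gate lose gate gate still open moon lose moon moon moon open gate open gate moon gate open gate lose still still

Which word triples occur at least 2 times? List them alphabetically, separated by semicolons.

Trigram counts meeting the condition (at least 2 times):
  gate open gate: 2
  lose moon still: 2
  moon lose moon: 2
  moon open gate: 2

gate open gate; lose moon still; moon lose moon; moon open gate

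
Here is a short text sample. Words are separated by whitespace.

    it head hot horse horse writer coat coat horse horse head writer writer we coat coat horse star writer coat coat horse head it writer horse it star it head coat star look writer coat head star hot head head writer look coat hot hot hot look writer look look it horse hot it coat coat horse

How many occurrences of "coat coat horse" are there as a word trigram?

Scanning the 55 overlapping trigram windows for "coat coat horse":
  position 7–9: coat coat horse
  position 15–17: coat coat horse
  position 20–22: coat coat horse
  position 55–57: coat coat horse

4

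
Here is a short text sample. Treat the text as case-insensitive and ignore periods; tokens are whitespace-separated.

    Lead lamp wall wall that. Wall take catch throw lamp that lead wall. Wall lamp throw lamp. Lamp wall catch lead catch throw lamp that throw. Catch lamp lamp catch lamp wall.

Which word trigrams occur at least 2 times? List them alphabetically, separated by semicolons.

Trigram counts meeting the condition (at least 2 times):
  catch throw lamp: 2
  throw lamp that: 2

catch throw lamp; throw lamp that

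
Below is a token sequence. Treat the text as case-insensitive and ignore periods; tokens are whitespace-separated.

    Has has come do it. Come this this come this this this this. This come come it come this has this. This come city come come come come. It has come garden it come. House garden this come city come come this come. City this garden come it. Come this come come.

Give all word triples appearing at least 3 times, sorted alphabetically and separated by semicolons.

Trigram counts meeting the condition (at least 3 times):
  it come this: 3
  this come city: 3
  this this come: 3
  this this this: 3

it come this; this come city; this this come; this this this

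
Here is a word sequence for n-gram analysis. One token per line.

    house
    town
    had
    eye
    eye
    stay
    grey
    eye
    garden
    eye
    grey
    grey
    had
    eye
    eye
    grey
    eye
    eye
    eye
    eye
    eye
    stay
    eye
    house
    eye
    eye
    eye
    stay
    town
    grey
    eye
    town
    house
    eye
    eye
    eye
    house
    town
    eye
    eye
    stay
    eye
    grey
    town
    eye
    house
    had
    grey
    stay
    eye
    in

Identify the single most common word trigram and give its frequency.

"eye eye eye", 5 times

Trigram frequencies (highest first):
  eye eye eye: 5
  eye eye stay: 4
  had eye eye: 2
  eye stay eye: 2
  house eye eye: 2
  house town had: 1
  … (33 more, each ≤ 1)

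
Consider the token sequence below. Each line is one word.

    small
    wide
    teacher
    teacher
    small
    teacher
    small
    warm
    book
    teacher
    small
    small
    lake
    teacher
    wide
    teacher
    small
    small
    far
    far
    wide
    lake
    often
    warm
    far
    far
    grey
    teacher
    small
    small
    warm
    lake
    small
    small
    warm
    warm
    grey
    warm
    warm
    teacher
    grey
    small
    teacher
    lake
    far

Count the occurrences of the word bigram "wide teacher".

Scanning the 44 overlapping bigram windows for "wide teacher":
  position 2–3: wide teacher
  position 15–16: wide teacher

2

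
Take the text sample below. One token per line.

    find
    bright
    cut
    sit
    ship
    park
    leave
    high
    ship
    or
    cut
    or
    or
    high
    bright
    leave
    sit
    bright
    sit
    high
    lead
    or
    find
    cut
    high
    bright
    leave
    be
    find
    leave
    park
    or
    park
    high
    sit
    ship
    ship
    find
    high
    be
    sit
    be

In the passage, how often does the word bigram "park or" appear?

1

Scanning the 41 overlapping bigram windows for "park or":
  position 31–32: park or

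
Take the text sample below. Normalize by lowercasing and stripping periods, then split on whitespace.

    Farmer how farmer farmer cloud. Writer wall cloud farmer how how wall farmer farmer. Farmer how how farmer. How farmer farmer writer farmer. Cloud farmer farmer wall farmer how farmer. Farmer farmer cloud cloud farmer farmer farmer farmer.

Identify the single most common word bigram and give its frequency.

"farmer farmer", 10 times

Bigram frequencies (highest first):
  farmer farmer: 10
  farmer how: 5
  how farmer: 4
  farmer cloud: 3
  cloud farmer: 3
  how how: 2
  … (9 more, each ≤ 2)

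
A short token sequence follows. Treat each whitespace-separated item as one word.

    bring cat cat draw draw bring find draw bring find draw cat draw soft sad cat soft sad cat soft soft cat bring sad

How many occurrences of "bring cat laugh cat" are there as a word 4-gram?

Scanning the 21 overlapping 4-gram windows for "bring cat laugh cat":
  (none found)

0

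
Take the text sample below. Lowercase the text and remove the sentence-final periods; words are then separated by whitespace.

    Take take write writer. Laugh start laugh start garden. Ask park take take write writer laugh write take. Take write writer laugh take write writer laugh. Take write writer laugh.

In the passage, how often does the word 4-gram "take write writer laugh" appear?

Scanning the 27 overlapping 4-gram windows for "take write writer laugh":
  position 2–5: take write writer laugh
  position 13–16: take write writer laugh
  position 19–22: take write writer laugh
  position 23–26: take write writer laugh
  position 27–30: take write writer laugh

5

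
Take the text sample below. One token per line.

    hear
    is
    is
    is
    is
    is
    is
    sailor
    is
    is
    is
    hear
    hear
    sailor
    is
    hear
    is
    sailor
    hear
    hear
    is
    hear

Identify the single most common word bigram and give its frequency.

"is is", 7 times

Bigram frequencies (highest first):
  is is: 7
  hear is: 3
  is hear: 3
  is sailor: 2
  sailor is: 2
  hear hear: 2
  … (2 more, each ≤ 1)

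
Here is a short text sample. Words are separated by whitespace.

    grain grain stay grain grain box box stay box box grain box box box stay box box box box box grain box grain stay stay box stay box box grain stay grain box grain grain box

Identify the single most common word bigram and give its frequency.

"box box", 9 times

Bigram frequencies (highest first):
  box box: 9
  grain box: 5
  box grain: 5
  stay box: 4
  grain grain: 3
  grain stay: 3
  … (3 more, each ≤ 3)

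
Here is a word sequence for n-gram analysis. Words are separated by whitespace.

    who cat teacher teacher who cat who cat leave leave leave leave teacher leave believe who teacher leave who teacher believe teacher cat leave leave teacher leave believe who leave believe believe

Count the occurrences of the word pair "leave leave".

Scanning the 31 overlapping bigram windows for "leave leave":
  position 9–10: leave leave
  position 10–11: leave leave
  position 11–12: leave leave
  position 24–25: leave leave

4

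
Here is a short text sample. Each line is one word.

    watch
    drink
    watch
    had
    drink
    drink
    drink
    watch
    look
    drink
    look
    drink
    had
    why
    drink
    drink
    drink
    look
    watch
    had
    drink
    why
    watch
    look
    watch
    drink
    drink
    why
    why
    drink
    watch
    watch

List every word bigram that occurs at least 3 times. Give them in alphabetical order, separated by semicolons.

Bigram counts meeting the condition (at least 3 times):
  drink drink: 5
  drink watch: 3

drink drink; drink watch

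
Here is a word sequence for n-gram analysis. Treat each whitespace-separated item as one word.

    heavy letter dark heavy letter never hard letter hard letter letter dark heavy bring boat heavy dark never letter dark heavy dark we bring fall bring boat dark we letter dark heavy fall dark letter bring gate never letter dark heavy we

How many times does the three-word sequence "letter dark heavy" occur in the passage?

Scanning the 40 overlapping trigram windows for "letter dark heavy":
  position 2–4: letter dark heavy
  position 11–13: letter dark heavy
  position 19–21: letter dark heavy
  position 30–32: letter dark heavy
  position 39–41: letter dark heavy

5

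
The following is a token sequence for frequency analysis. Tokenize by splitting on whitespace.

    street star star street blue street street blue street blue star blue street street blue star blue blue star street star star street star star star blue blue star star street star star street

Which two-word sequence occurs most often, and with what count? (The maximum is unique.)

Bigram frequencies (highest first):
  star star: 6
  star street: 5
  street star: 4
  street blue: 4
  blue star: 4
  blue street: 3
  … (3 more, each ≤ 3)

"star star", 6 times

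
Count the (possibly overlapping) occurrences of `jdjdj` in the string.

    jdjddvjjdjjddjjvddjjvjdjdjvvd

Sliding a length-5 window over the 29 characters (25 positions):
  position 22–26: jdjdj

1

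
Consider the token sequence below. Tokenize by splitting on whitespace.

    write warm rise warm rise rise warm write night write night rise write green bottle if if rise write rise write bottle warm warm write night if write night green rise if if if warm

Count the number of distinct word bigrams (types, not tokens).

24

35 tokens → 34 bigram windows in total.
Repeated bigrams (each contributes count−1 duplicates):
  write night: 4
  if if: 3
  rise write: 3
  rise warm: 2
  warm rise: 2
  warm write: 2
10 duplicate windows → 34 − 10 = 24 distinct.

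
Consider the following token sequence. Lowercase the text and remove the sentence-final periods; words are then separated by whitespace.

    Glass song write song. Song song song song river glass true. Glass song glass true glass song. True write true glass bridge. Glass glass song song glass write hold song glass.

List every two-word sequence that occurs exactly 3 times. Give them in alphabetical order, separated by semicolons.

Bigram counts meeting the condition (exactly 3 times):
  song glass: 3
  true glass: 3

song glass; true glass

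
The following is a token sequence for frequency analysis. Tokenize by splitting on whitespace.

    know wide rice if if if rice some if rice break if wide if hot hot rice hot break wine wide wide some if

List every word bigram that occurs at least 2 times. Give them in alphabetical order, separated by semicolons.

if if; if rice; some if

Bigram counts meeting the condition (at least 2 times):
  if if: 2
  if rice: 2
  some if: 2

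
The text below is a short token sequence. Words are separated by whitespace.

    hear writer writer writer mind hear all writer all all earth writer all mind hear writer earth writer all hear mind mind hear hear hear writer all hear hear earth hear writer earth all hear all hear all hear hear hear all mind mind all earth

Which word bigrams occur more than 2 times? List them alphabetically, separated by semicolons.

all hear; hear all; hear hear; hear writer; mind hear; writer all

Bigram counts meeting the condition (more than 2 times):
  all hear: 5
  hear all: 4
  hear hear: 5
  hear writer: 4
  mind hear: 3
  writer all: 4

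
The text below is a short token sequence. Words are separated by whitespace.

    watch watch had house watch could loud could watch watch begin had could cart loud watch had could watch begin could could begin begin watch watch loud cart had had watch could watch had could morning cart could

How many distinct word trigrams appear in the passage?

35

38 tokens → 36 trigram windows in total.
Repeated trigrams (each contributes count−1 duplicates):
  watch had could: 2
1 duplicate windows → 36 − 1 = 35 distinct.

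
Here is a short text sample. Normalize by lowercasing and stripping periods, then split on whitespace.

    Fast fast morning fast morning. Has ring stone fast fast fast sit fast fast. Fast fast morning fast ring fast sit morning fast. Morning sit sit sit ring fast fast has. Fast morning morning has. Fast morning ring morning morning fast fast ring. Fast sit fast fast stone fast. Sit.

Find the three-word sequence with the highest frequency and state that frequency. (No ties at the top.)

"fast fast fast", 3 times

Trigram frequencies (highest first):
  fast fast fast: 3
  fast fast morning: 2
  fast morning fast: 2
  morning fast morning: 2
  fast sit fast: 2
  sit fast fast: 2
  … (32 more, each ≤ 2)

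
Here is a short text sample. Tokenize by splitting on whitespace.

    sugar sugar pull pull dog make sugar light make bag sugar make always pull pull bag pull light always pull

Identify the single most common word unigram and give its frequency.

Unigram frequencies (highest first):
  pull: 6
  sugar: 4
  make: 3
  light: 2
  bag: 2
  always: 2
  … (1 more, each ≤ 1)

"pull", 6 times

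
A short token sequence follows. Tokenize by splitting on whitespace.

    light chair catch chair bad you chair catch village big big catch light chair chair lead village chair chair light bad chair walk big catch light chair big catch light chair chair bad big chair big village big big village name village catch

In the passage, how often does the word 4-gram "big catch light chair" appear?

Scanning the 40 overlapping 4-gram windows for "big catch light chair":
  position 11–14: big catch light chair
  position 24–27: big catch light chair
  position 28–31: big catch light chair

3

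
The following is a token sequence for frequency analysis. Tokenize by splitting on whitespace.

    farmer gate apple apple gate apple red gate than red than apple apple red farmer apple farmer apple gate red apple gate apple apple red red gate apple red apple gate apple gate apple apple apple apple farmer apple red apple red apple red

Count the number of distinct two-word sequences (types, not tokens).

44 tokens → 43 bigram windows in total.
Repeated bigrams (each contributes count−1 duplicates):
  apple red: 7
  apple apple: 6
  gate apple: 6
  apple gate: 5
  red apple: 4
  farmer apple: 3
  apple farmer: 2
  red gate: 2
27 duplicate windows → 43 − 27 = 16 distinct.

16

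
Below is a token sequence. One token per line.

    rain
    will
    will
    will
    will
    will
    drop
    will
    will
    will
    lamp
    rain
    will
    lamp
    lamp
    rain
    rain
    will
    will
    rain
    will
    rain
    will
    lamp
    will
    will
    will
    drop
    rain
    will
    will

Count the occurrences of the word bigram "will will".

Scanning the 30 overlapping bigram windows for "will will":
  position 2–3: will will
  position 3–4: will will
  position 4–5: will will
  position 5–6: will will
  position 8–9: will will
  position 9–10: will will
  position 18–19: will will
  position 25–26: will will
  position 26–27: will will
  position 30–31: will will

10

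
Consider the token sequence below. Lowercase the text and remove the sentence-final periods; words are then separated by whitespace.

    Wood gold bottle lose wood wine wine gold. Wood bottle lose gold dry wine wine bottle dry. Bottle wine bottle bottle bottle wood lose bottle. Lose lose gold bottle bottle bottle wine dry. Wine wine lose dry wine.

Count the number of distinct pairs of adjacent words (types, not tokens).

24

38 tokens → 37 bigram windows in total.
Repeated bigrams (each contributes count−1 duplicates):
  bottle bottle: 4
  bottle lose: 3
  dry wine: 3
  wine wine: 3
  bottle wine: 2
  gold bottle: 2
  lose gold: 2
  wine bottle: 2
13 duplicate windows → 37 − 13 = 24 distinct.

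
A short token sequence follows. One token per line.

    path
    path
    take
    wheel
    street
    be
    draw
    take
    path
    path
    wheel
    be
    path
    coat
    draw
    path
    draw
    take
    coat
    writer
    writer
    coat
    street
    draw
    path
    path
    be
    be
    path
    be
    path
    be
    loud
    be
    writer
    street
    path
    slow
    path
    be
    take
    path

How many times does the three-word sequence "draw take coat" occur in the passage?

1

Scanning the 40 overlapping trigram windows for "draw take coat":
  position 17–19: draw take coat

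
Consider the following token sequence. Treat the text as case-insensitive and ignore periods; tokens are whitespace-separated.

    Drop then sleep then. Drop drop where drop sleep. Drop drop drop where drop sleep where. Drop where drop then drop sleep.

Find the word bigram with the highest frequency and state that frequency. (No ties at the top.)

"where drop", 4 times

Bigram frequencies (highest first):
  where drop: 4
  drop drop: 3
  drop where: 3
  drop sleep: 3
  drop then: 2
  then drop: 2
  … (4 more, each ≤ 1)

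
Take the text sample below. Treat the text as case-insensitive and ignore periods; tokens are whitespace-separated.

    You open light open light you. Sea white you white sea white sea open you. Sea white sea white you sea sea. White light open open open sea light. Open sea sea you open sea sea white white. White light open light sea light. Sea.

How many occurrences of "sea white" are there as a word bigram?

6

Scanning the 44 overlapping bigram windows for "sea white":
  position 7–8: sea white
  position 11–12: sea white
  position 16–17: sea white
  position 18–19: sea white
  position 22–23: sea white
  position 36–37: sea white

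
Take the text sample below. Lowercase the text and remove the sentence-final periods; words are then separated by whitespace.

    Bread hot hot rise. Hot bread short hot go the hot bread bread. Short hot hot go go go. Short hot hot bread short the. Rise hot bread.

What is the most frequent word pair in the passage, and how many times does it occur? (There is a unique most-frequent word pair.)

"hot bread", 4 times

Bigram frequencies (highest first):
  hot bread: 4
  hot hot: 3
  bread short: 3
  short hot: 3
  rise hot: 2
  hot go: 2
  … (9 more, each ≤ 2)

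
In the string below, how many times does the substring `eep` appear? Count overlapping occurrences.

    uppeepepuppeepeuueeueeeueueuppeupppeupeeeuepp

Sliding a length-3 window over the 45 characters (43 positions):
  position 4–6: eep
  position 12–14: eep

2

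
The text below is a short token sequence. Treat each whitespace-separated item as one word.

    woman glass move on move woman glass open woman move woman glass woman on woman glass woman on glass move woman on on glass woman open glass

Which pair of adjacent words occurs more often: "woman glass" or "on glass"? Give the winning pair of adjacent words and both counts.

"woman glass" (4 vs 2)

"woman glass": 4 occurrences
"on glass": 2 occurrences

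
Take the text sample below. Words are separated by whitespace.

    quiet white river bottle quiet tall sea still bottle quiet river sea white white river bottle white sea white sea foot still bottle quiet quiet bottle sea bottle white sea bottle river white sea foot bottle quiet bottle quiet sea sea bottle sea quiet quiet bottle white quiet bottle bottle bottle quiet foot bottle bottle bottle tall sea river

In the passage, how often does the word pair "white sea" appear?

Scanning the 58 overlapping bigram windows for "white sea":
  position 17–18: white sea
  position 19–20: white sea
  position 29–30: white sea
  position 33–34: white sea

4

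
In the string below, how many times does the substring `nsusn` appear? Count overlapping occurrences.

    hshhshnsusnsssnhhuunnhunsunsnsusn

Sliding a length-5 window over the 33 characters (29 positions):
  position 7–11: nsusn
  position 29–33: nsusn

2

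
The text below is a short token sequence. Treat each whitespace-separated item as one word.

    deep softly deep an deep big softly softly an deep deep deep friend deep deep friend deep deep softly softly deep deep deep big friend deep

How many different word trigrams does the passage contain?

26 tokens → 24 trigram windows in total.
Repeated trigrams (each contributes count−1 duplicates):
  deep deep deep: 2
  deep deep friend: 2
  deep friend deep: 2
  friend deep deep: 2
4 duplicate windows → 24 − 4 = 20 distinct.

20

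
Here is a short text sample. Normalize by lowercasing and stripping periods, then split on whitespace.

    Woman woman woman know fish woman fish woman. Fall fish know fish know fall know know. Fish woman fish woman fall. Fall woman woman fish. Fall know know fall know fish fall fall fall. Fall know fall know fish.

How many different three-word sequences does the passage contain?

28

39 tokens → 37 trigram windows in total.
Repeated trigrams (each contributes count−1 duplicates):
  know fall know: 3
  fall fall fall: 2
  fall know fish: 2
  fall know know: 2
  fish woman fall: 2
  fish woman fish: 2
  know fish woman: 2
  woman fish woman: 2
9 duplicate windows → 37 − 9 = 28 distinct.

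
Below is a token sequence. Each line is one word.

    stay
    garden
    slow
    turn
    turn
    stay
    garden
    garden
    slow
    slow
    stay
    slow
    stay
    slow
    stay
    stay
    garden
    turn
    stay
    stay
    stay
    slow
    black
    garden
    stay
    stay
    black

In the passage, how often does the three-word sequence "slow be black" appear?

Scanning the 25 overlapping trigram windows for "slow be black":
  (none found)

0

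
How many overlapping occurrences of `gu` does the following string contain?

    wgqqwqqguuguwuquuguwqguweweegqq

Sliding a length-2 window over the 31 characters (30 positions):
  position 8–9: gu
  position 11–12: gu
  position 18–19: gu
  position 22–23: gu

4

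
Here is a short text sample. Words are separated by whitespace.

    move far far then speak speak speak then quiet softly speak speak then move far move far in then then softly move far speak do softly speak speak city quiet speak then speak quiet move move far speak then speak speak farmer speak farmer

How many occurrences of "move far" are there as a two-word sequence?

Scanning the 43 overlapping bigram windows for "move far":
  position 1–2: move far
  position 14–15: move far
  position 16–17: move far
  position 22–23: move far
  position 36–37: move far

5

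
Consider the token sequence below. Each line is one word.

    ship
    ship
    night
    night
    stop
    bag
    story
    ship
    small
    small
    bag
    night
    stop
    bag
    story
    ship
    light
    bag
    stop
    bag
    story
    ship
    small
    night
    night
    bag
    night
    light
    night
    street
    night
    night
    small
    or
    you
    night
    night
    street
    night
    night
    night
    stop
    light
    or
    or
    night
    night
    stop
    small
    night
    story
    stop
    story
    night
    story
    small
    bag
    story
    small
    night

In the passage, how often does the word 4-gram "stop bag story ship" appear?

3

Scanning the 57 overlapping 4-gram windows for "stop bag story ship":
  position 5–8: stop bag story ship
  position 13–16: stop bag story ship
  position 19–22: stop bag story ship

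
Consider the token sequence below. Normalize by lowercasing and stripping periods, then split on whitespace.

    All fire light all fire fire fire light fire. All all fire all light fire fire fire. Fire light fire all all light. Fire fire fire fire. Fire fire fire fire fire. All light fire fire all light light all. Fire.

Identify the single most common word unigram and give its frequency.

Unigram frequencies (highest first):
  fire: 23
  all: 10
  light: 8

"fire", 23 times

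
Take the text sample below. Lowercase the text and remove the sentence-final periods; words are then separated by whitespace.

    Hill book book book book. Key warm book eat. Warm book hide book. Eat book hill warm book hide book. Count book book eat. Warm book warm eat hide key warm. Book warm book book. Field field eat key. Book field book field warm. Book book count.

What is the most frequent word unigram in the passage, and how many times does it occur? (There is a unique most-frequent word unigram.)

Unigram frequencies (highest first):
  book: 20
  warm: 8
  eat: 5
  field: 4
  key: 3
  hide: 3
  … (2 more, each ≤ 2)

"book", 20 times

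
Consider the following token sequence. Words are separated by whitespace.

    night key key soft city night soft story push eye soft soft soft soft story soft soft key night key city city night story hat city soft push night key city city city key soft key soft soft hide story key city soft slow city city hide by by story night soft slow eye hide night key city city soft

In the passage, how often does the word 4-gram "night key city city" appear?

3

Scanning the 57 overlapping 4-gram windows for "night key city city":
  position 19–22: night key city city
  position 29–32: night key city city
  position 56–59: night key city city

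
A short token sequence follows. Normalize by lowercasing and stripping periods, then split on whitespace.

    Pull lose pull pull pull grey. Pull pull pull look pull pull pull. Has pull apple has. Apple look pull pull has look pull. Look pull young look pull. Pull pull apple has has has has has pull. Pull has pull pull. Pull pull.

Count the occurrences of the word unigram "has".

Scanning the 44 tokens for "has":
  position 14: has
  position 17: has
  position 22: has
  position 33: has
  position 34: has
  position 35: has
  position 36: has
  position 37: has
  position 40: has

9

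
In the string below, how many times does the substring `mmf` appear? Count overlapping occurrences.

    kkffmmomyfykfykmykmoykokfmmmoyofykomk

0

Sliding a length-3 window over the 37 characters (35 positions):
  (no match at any position)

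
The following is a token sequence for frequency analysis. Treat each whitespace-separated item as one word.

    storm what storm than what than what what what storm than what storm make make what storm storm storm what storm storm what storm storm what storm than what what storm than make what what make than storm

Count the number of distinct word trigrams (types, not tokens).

22

38 tokens → 36 trigram windows in total.
Repeated trigrams (each contributes count−1 duplicates):
  storm what storm: 4
  what storm than: 4
  storm storm what: 3
  storm than what: 3
  what storm storm: 3
  than what what: 2
  what what storm: 2
14 duplicate windows → 36 − 14 = 22 distinct.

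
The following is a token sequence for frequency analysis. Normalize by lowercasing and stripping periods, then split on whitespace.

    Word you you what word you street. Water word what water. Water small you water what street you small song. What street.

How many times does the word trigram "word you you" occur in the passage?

1

Scanning the 20 overlapping trigram windows for "word you you":
  position 1–3: word you you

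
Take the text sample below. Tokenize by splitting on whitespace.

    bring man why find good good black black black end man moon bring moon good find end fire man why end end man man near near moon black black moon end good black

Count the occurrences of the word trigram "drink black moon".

0

Scanning the 31 overlapping trigram windows for "drink black moon":
  (none found)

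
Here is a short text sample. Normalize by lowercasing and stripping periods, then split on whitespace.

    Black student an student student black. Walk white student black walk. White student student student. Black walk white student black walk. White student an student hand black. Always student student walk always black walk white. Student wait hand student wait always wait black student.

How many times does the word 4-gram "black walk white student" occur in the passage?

Scanning the 41 overlapping 4-gram windows for "black walk white student":
  position 6–9: black walk white student
  position 10–13: black walk white student
  position 16–19: black walk white student
  position 20–23: black walk white student
  position 33–36: black walk white student

5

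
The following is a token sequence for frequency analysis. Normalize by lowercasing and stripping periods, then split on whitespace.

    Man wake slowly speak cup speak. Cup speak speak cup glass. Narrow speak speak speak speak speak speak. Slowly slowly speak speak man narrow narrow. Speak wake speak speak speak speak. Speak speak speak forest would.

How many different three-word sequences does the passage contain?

25

36 tokens → 34 trigram windows in total.
Repeated trigrams (each contributes count−1 duplicates):
  speak speak speak: 9
  speak cup speak: 2
9 duplicate windows → 34 − 9 = 25 distinct.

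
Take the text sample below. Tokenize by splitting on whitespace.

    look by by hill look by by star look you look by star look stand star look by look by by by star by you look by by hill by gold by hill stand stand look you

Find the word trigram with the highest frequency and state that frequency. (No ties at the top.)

Trigram frequencies (highest first):
  look by by: 4
  by by hill: 2
  by by star: 2
  by star look: 2
  you look by: 2
  by hill look: 1
  … (22 more, each ≤ 1)

"look by by", 4 times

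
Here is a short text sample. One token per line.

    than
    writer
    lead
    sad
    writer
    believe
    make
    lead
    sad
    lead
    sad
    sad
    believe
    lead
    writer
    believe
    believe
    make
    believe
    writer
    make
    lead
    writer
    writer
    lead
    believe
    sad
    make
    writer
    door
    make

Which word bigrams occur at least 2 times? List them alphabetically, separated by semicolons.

Bigram counts meeting the condition (at least 2 times):
  believe make: 2
  lead sad: 3
  lead writer: 2
  make lead: 2
  writer believe: 2
  writer lead: 2

believe make; lead sad; lead writer; make lead; writer believe; writer lead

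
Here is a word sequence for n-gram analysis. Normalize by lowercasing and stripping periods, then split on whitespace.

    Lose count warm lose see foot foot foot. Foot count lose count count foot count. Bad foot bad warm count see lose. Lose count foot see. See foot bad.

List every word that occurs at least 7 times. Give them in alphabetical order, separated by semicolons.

count; foot

Unigram counts meeting the condition (at least 7 times):
  count: 7
  foot: 8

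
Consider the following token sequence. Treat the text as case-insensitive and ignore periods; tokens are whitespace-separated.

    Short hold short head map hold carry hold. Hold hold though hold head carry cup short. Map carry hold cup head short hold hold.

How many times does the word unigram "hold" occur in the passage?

Scanning the 24 tokens for "hold":
  position 2: hold
  position 6: hold
  position 8: hold
  position 9: hold
  position 10: hold
  position 12: hold
  position 19: hold
  position 23: hold
  position 24: hold

9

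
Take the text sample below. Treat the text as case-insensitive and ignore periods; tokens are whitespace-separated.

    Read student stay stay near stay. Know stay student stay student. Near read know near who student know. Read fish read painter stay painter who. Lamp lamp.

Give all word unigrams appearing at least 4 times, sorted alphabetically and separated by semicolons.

Unigram counts meeting the condition (at least 4 times):
  read: 4
  stay: 6
  student: 4

read; stay; student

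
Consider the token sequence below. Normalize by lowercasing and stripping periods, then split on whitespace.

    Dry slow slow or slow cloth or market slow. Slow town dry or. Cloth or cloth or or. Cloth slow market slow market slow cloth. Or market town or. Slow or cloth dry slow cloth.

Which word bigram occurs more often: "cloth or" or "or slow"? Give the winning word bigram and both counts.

"cloth or": 4 occurrences
"or slow": 2 occurrences

"cloth or" (4 vs 2)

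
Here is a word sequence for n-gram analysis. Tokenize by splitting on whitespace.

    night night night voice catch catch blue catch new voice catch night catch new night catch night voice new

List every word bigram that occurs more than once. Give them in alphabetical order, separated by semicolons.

Bigram counts meeting the condition (more than once):
  catch new: 2
  catch night: 2
  night catch: 2
  night night: 2
  night voice: 2
  voice catch: 2

catch new; catch night; night catch; night night; night voice; voice catch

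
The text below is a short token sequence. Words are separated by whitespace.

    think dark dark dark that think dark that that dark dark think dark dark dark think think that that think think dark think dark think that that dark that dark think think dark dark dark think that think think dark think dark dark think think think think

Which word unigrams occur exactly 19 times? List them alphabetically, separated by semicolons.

Unigram counts meeting the condition (exactly 19 times):
  dark: 19
  think: 19

dark; think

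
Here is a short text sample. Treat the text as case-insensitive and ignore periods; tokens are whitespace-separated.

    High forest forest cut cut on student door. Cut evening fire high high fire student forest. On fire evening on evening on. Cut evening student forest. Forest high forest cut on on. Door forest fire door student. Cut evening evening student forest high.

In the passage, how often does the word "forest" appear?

8

Scanning the 43 tokens for "forest":
  position 2: forest
  position 3: forest
  position 16: forest
  position 26: forest
  position 27: forest
  position 29: forest
  position 34: forest
  position 42: forest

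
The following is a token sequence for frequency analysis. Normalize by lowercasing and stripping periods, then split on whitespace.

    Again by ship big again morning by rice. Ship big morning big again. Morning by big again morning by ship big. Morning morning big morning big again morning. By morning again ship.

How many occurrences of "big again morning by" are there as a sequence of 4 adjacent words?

Scanning the 29 overlapping 4-gram windows for "big again morning by":
  position 4–7: big again morning by
  position 12–15: big again morning by
  position 16–19: big again morning by
  position 26–29: big again morning by

4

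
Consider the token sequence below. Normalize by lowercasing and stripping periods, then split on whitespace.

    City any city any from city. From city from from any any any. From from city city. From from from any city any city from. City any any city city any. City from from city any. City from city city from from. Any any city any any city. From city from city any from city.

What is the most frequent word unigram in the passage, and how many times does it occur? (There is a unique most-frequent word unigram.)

Unigram frequencies (highest first):
  city: 21
  from: 18
  any: 16

"city", 21 times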